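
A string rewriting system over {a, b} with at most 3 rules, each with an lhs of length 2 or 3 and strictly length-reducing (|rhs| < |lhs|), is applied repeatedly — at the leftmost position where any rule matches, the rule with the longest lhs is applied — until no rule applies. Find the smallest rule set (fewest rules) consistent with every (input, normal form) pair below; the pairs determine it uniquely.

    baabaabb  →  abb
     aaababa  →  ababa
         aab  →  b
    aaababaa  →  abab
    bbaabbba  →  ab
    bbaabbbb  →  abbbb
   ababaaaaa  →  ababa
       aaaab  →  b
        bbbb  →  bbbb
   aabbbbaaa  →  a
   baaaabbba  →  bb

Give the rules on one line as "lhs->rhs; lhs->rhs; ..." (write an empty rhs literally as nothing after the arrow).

aa->; bba->

  | baabaabb => bbaabb => abb
  | aaababa => ababa
  | aab => b
  | aaababaa => ababaa => abab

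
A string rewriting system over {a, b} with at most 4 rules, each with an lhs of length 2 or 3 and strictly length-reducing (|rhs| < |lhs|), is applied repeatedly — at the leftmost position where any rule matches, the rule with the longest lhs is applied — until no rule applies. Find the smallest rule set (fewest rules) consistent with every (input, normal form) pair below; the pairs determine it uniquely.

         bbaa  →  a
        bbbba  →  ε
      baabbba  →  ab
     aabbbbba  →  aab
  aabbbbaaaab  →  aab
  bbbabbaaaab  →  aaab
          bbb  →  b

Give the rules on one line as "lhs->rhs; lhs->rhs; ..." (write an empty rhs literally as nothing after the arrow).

aba->ab; ba->; bb->b

  | bbaa => baa => a
  | bbbba => bbba => bba => ba => ε
  | baabbba => abbba => abba => aba => ab
  | aabbbbba => aabbbba => aabbba => aabba => aaba => aab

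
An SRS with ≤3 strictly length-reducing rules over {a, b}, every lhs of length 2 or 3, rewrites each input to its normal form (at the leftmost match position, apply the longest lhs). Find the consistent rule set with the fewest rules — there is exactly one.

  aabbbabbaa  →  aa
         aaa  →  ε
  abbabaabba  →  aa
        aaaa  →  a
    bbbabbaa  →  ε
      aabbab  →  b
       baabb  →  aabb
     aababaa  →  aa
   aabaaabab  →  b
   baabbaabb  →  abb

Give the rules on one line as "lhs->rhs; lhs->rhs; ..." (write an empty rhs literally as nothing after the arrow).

  | aabbbabbaa => aabbabbaa => aababbaa => aaabbaa => bbaa => baa => aa
  | aaa => ε
  | abbabaabba => ababaabba => aabaabba => aaaabba => abba => aba => aa
  | aaaa => a

aaa->; ba->a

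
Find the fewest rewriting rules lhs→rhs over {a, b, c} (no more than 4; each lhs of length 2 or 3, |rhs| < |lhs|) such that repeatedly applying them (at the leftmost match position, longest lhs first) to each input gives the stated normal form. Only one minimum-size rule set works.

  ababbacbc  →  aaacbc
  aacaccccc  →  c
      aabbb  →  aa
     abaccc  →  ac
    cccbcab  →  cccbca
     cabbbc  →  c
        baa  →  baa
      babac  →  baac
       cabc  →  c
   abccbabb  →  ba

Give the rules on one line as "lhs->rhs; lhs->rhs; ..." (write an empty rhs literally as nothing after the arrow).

  | ababbacbc => aabbacbc => aabacbc => aaacbc
  | aacaccccc => aaccccc => accc => c
  | aabbb => aabb => aab => aa
  | abaccc => aaccc => ac

ab->a; acc->; cac->c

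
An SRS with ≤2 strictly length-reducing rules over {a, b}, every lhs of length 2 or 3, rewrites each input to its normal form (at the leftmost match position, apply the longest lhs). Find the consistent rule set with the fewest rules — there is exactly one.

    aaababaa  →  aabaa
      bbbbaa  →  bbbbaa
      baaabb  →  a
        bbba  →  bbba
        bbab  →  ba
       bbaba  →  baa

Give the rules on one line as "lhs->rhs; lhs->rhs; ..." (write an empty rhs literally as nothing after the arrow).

aaa->ba; bab->a

  | aaababaa => bababaa => aabaa
  | bbbbaa
  | baaabb => bbabb => bab => a
  | bbba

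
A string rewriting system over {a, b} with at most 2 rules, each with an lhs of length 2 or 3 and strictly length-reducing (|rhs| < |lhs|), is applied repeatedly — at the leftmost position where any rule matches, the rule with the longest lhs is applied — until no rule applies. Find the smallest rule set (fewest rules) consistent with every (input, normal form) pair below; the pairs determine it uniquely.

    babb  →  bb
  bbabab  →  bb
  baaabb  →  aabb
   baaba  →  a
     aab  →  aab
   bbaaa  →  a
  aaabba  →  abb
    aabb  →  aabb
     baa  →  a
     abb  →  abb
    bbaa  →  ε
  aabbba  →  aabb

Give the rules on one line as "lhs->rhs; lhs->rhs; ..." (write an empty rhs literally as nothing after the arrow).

aaa->ab; ba->

  | babb => bb
  | bbabab => bbab => bb
  | baaabb => aabb
  | baaba => aba => a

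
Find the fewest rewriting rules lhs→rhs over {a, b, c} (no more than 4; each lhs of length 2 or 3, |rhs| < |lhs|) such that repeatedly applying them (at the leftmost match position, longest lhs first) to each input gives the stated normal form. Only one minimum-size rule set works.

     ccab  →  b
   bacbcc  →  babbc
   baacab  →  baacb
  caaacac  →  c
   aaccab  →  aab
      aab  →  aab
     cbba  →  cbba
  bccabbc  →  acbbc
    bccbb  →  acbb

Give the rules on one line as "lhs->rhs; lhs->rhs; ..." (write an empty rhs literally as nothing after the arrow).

  | ccab => b
  | bacbcc => babbc
  | baacab => baacb
  | caaacac => caacac => cacac => ccac => c

bcc->ac; ca->c; cbc->bb; cca->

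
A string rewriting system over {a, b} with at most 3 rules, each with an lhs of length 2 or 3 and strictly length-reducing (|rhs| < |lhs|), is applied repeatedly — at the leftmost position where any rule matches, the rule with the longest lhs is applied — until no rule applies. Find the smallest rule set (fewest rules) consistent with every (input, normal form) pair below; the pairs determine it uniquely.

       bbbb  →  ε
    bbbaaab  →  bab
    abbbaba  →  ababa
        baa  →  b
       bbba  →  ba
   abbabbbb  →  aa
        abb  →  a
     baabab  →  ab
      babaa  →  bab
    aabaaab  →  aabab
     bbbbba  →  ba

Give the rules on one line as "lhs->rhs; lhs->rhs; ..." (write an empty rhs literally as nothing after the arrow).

baa->b; bb->

  | bbbb => bb => ε
  | bbbaaab => baaab => bab
  | abbbaba => ababa
  | baa => b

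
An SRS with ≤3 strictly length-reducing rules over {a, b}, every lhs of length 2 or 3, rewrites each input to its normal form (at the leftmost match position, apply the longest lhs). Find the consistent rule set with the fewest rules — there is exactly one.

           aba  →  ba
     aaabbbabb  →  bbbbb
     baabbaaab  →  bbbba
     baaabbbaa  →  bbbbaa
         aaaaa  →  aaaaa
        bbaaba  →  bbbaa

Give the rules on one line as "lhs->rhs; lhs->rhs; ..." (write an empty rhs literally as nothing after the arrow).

aab->ba; ab->b

  | aba => ba
  | aaabbbabb => ababbabb => babbabb => bbbabb => bbbbb
  | baabbaaab => bbabaaab => bbbaaab => bbbaba => bbbba
  | baaabbbaa => bababbaa => bbabbaa => bbbbaa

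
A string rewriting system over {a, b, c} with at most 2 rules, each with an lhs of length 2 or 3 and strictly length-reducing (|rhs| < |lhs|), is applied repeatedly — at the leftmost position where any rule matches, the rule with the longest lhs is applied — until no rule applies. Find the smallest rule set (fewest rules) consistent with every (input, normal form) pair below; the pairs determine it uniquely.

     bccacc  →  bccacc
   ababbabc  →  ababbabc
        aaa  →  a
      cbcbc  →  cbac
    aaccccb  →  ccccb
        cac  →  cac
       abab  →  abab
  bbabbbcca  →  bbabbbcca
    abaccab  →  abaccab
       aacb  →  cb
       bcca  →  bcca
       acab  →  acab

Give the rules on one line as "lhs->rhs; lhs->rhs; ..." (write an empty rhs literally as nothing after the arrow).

aa->; bcb->ba

  | bccacc
  | ababbabc
  | aaa => a
  | cbcbc => cbac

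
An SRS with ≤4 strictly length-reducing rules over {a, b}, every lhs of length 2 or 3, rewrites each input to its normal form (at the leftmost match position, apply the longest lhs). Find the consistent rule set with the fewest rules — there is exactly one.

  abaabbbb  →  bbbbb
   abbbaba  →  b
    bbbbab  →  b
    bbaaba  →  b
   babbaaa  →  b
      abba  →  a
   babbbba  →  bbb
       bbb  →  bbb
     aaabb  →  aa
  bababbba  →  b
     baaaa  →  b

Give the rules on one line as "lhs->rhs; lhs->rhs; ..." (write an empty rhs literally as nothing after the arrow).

ab->b; abb->; ba->b; bba->ab

  | abaabbbb => baabbbb => babbbb => bbbbb
  | abbbaba => baba => bba => ab => b
  | bbbbab => bbabb => abbb => b
  | bbaaba => ababa => baba => bba => ab => b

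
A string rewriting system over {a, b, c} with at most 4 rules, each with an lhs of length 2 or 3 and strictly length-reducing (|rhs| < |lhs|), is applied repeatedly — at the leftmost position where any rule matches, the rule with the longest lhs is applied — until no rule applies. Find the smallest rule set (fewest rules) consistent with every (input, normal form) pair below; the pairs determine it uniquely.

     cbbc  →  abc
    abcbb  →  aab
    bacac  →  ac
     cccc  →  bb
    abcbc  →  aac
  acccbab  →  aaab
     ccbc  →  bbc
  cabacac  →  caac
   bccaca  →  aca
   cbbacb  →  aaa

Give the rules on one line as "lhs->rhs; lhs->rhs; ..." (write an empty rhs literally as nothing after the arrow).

  | cbbc => abc
  | abcbb => abab => aab
  | bacac => acac => ac
  | cccc => bcc => bb

ba->a; cac->c; cb->a; cc->b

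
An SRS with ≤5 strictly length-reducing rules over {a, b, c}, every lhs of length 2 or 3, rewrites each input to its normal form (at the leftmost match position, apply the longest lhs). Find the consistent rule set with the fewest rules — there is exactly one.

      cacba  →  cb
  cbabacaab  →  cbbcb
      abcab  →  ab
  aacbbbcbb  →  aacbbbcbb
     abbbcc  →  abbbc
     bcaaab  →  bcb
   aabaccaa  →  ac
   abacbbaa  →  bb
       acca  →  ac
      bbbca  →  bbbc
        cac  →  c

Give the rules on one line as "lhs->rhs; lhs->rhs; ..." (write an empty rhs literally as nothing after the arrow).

abc->; ba->b; ca->c; cc->c

  | cacba => ccba => cba => cb
  | cbabacaab => cbbacaab => cbbcaab => cbbcab => cbbcb
  | abcab => ab
  | aacbbbcbb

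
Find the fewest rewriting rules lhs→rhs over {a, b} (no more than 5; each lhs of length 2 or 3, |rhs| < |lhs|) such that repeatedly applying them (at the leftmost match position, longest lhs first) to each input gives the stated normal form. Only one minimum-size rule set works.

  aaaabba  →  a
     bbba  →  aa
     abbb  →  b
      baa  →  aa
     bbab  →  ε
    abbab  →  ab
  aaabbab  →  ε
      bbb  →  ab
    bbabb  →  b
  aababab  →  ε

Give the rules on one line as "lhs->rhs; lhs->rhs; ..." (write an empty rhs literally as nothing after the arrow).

aab->; abb->; ba->a; bb->a

  | aaaabba => aaba => a
  | bbba => aba => aa
  | abbb => b
  | baa => aa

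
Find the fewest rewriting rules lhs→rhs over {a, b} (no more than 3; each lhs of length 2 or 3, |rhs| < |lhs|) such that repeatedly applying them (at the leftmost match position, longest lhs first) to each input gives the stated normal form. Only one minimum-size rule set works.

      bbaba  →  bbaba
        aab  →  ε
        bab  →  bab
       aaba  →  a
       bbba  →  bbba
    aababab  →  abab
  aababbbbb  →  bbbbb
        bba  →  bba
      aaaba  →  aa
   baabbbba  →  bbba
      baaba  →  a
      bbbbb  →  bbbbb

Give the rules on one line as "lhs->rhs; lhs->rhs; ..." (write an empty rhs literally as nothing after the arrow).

  | bbaba
  | aab => ε
  | bab
  | aaba => a

aab->; abb->bb; baa->aa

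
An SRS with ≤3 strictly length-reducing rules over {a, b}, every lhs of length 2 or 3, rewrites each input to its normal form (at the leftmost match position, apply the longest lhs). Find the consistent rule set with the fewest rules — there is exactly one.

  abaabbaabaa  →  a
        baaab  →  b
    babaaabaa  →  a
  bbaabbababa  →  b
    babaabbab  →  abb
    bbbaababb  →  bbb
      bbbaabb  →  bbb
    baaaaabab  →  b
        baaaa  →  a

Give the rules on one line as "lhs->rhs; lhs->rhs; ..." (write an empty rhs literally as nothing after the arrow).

  | abaabbaabaa => aabbaabaa => bbaabaa => babaa => baa => a
  | baaab => aab => b
  | babaaabaa => baaabaa => aabaa => baa => a
  | bbaabbababa => babbababa => bbababa => bbaba => bba => b

aa->; ba->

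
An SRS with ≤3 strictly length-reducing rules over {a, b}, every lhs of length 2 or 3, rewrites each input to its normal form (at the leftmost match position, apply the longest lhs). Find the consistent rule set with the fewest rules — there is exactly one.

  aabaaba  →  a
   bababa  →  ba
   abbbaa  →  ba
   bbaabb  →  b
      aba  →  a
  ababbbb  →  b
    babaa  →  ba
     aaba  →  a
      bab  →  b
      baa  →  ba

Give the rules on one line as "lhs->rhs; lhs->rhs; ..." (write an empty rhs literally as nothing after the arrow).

aa->a; ab->; bb->b

  | aabaaba => abaaba => aaba => aba => a
  | bababa => baba => ba
  | abbbaa => bbaa => baa => ba
  | bbaabb => baabb => babb => bb => b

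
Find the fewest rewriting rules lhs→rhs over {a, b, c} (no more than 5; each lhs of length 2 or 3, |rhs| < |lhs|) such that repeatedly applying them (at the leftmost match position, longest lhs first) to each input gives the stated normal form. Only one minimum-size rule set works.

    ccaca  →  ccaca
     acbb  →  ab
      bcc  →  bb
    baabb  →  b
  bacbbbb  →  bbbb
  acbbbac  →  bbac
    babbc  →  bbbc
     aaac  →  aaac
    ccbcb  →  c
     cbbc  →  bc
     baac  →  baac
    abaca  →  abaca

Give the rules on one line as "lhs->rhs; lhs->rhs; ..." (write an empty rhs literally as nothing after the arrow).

  | ccaca
  | acbb => ab
  | bcc => bb
  | baabb => bcb => b

aab->c; abb->bb; bcc->bb; cb->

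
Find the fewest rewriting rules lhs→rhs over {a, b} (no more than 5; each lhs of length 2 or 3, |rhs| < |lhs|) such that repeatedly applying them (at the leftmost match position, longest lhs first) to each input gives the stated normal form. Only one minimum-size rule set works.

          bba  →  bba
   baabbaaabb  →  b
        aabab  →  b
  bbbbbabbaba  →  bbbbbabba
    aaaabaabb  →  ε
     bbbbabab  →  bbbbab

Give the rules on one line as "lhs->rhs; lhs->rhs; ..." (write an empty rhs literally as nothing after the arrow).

  | bba
  | baabbaaabb => baabaaabb => baaaaabb => baabb => baab => baa => b
  | aabab => aaab => b
  | bbbbbabbaba => bbbbbabba

aa->; aaa->; aab->aa; aba->a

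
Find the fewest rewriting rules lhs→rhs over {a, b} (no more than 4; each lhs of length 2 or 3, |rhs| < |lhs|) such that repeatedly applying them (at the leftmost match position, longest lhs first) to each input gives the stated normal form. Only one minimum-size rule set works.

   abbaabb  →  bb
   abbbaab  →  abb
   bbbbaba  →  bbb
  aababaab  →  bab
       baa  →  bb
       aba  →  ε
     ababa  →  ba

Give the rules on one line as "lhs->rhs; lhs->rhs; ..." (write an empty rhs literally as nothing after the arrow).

  | abbaabb => ababb => bb
  | abbbaab => abbab => abb
  | bbbbaba => bbbba => bbb
  | aababaab => bbabaab => bbaab => bab

aa->b; aba->; bba->b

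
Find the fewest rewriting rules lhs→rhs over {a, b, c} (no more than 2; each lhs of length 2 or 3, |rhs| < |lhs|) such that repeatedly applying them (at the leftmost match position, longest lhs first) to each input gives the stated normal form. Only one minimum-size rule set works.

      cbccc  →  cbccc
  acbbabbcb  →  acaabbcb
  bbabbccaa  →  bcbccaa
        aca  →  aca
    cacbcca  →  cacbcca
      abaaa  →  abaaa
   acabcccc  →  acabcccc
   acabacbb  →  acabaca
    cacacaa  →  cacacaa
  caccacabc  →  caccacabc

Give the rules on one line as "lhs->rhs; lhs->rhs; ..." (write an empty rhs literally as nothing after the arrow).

bab->c; cbb->ca

  | cbccc
  | acbbabbcb => acaabbcb
  | bbabbccaa => bcbccaa
  | aca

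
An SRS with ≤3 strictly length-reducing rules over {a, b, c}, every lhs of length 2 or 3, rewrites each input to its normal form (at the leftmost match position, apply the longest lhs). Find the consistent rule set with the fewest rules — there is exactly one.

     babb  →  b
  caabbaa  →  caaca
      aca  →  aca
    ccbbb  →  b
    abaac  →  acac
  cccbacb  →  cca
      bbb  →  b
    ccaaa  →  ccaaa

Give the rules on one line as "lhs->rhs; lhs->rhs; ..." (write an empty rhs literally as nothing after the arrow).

  | babb => cbb => b
  | caabbaa => caabaa => caaca
  | aca
  | ccbbb => cbb => b

ba->c; bb->b; cb->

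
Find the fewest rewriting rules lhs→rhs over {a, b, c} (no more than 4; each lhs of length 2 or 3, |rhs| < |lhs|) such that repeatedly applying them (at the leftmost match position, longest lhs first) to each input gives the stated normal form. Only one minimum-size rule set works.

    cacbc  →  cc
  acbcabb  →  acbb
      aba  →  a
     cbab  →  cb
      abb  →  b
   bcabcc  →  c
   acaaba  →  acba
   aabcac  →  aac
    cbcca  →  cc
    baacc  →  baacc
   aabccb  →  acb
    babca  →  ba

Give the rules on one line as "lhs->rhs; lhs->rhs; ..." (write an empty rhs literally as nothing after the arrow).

  | cacbc => ccbc => cc
  | acbcabb => acabb => acbb
  | aba => a
  | cbab => cb

ab->; abc->; bc->; ca->c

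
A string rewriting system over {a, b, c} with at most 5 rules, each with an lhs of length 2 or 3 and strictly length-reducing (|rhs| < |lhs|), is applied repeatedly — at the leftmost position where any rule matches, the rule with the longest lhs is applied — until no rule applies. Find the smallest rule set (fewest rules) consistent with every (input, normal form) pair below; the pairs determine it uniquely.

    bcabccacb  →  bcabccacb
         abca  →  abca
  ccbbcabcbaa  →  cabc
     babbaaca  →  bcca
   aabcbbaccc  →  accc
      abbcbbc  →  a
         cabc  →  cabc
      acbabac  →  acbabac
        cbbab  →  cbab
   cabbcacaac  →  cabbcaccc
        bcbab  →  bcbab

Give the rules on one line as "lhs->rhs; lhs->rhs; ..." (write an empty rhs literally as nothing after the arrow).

aa->c; bba->; cbb->cb; cbc->a

  | bcabccacb
  | abca
  | ccbbcabcbaa => ccbcabcbaa => caabcbaa => ccbcbaa => cabaa => cabc
  | babbaaca => baaca => bcca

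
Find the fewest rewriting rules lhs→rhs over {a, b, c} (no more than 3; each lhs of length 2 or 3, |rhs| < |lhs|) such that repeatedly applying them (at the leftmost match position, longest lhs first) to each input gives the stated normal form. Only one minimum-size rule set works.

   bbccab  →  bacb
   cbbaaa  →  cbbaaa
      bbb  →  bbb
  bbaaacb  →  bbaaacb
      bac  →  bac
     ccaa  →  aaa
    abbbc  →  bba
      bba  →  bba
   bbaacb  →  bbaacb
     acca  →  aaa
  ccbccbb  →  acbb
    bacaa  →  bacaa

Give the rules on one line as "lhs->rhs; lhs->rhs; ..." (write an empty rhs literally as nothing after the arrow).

ab->b; bc->a; cc->a

  | bbccab => bacab => bacb
  | cbbaaa
  | bbb
  | bbaaacb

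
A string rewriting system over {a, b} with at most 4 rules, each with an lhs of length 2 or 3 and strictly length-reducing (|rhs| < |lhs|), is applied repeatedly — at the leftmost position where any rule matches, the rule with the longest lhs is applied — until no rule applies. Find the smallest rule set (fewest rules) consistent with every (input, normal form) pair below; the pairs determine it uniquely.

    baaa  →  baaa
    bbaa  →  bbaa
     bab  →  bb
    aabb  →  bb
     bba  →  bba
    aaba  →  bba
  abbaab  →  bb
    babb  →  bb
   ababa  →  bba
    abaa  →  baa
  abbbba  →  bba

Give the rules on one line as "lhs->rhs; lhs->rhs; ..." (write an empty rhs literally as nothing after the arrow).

  | baaa
  | bbaa
  | bab => bb
  | aabb => bbb => bb

aab->bb; ab->b; bbb->bb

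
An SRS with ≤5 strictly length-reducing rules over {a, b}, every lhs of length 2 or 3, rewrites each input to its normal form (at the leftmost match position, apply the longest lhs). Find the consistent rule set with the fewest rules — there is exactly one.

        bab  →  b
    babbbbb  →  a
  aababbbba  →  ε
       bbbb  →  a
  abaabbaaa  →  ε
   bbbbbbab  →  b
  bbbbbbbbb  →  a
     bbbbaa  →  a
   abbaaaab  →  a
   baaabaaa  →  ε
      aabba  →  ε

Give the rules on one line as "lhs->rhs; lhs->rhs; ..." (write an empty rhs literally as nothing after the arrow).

aa->; ab->a; ba->; bb->a

  | bab => b
  | babbbbb => bbbbb => abbb => abb => ab => a
  | aababbbba => babbbba => bbbba => abba => aba => aa => ε
  | bbbb => abb => ab => a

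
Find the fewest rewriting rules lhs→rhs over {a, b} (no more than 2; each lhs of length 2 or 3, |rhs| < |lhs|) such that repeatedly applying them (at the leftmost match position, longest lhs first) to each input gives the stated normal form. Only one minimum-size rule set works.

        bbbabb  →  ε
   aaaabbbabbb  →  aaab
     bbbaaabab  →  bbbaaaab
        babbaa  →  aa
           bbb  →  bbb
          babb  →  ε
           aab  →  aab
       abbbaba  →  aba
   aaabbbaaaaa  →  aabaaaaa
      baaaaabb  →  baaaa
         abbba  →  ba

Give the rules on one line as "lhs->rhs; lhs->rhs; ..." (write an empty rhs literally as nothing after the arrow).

  | bbbabb => bbabb => babb => abb => ε
  | aaaabbbabbb => aaababbb => aaaabbb => aaab
  | bbbaaabab => bbbaaaab
  | babbaa => abbaa => aa

abb->; bab->ab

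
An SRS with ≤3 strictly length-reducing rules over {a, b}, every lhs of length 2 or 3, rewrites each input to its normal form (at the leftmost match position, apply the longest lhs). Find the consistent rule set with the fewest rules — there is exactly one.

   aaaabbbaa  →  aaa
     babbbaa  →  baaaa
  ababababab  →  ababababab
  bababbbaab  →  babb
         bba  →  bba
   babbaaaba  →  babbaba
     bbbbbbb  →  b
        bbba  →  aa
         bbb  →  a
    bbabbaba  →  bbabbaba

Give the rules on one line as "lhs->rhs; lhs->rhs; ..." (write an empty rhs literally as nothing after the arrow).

  | aaaabbbaa => aabbbaa => bbbaa => aaa
  | babbbaa => baaaa
  | ababababab
  | bababbbaab => babaaaab => babaab => babb

aab->b; bbb->a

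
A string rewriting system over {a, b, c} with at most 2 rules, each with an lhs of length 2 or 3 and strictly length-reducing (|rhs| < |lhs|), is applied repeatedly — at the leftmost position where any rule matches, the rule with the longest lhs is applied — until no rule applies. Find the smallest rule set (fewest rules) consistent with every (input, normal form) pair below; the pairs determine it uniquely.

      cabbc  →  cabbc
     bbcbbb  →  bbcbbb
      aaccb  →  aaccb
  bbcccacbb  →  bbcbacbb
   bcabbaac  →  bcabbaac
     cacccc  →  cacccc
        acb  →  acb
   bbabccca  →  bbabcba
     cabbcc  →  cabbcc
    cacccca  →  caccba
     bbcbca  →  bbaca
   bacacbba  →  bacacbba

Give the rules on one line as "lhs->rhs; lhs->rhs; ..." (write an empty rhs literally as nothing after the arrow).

  | cabbc
  | bbcbbb
  | aaccb
  | bbcccacbb => bbcbacbb

cbc->ac; cca->ba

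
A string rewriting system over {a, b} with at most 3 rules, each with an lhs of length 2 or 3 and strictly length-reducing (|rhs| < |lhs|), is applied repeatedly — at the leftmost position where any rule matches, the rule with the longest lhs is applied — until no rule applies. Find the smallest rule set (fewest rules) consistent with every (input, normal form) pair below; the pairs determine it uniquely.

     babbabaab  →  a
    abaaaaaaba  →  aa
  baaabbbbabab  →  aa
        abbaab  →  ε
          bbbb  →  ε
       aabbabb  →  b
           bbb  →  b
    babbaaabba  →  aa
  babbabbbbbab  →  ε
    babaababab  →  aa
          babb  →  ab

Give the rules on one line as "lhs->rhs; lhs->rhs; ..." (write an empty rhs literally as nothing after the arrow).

aaa->b; bab->a; bb->

  | babbabaab => ababaab => aaaab => bab => a
  | abaaaaaaba => abbaaaba => aaaaba => baba => aa
  | baaabbbbabab => bbbbbbabab => bbbbabab => bbabab => abab => aa
  | abbaab => aaab => bb => ε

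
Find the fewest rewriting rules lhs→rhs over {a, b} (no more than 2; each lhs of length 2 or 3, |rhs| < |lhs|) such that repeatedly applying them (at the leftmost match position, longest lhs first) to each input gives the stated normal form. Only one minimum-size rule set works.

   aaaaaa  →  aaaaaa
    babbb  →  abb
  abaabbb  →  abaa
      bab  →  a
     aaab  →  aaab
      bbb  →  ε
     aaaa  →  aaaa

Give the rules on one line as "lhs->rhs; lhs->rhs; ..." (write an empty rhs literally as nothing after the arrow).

  | aaaaaa
  | babbb => abb
  | abaabbb => abaa
  | bab => a

bab->a; bbb->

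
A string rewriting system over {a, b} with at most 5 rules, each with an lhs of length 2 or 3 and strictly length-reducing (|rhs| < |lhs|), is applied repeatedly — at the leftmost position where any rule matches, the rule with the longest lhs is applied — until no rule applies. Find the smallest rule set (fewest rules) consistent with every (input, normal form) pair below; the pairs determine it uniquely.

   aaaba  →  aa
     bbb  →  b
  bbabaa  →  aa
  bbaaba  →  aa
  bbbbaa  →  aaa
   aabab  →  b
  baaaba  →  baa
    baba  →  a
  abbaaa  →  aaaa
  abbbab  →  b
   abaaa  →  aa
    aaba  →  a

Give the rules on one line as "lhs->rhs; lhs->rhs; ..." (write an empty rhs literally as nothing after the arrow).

  | aaaba => aa
  | bbb => ab => b
  | bbabaa => aabaa => aa
  | bbaaba => aaaba => aa

ab->b; aba->; bab->; bb->a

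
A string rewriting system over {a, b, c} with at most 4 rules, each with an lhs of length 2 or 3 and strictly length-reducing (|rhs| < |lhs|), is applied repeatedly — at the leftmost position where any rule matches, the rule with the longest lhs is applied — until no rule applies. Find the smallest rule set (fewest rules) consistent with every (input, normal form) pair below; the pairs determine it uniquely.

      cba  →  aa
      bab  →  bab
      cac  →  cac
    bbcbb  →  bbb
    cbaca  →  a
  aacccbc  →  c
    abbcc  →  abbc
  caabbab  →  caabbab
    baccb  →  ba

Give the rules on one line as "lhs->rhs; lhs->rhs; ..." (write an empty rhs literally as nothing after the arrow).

  | cba => aa
  | bab
  | cac
  | bbcbb => bbb

aac->; cb->; cba->aa; cc->c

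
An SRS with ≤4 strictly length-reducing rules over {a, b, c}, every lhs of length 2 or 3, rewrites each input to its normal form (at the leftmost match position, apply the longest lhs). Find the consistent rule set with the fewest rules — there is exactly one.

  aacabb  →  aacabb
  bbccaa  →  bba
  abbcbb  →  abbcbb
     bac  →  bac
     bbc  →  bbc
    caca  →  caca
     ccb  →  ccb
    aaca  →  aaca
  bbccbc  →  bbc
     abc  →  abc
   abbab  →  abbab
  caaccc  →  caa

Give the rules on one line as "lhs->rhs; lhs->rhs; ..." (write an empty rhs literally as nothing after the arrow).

cbc->; cca->; ccc->

  | aacabb
  | bbccaa => bba
  | abbcbb
  | bac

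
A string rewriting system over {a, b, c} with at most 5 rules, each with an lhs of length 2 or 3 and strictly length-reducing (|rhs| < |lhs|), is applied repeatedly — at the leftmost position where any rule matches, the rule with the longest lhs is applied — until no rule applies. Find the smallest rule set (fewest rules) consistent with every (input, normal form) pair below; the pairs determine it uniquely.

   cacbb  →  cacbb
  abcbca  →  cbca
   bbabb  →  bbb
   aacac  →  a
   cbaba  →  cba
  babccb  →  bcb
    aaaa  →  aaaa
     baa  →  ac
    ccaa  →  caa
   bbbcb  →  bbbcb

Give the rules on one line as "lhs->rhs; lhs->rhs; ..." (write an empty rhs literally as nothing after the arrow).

aac->a; ab->; baa->ac; cc->c

  | cacbb
  | abcbca => cbca
  | bbabb => bbb
  | aacac => aac => a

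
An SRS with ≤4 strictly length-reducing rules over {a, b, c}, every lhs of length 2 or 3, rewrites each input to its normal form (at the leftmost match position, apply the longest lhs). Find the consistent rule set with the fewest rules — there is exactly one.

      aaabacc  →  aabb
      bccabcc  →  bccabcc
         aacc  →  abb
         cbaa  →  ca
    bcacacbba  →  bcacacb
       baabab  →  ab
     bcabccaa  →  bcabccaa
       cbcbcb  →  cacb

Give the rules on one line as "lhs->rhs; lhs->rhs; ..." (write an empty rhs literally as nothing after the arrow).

  | aaabacc => aaacc => aabb
  | bccabcc
  | aacc => abb
  | cbaa => ca

acc->bb; ba->; bcb->a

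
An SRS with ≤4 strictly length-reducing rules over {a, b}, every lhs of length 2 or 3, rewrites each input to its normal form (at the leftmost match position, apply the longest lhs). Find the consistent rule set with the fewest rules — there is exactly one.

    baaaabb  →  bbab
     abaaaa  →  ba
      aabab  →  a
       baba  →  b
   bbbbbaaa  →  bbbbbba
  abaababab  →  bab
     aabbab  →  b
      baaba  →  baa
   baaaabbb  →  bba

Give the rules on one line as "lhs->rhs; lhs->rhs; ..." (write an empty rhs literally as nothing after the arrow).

  | baaaabb => bbaabb => bbab
  | abaaaa => aaa => ba
  | aabab => aab => a
  | baba => b

aaa->ba; aab->a; aba->; abb->a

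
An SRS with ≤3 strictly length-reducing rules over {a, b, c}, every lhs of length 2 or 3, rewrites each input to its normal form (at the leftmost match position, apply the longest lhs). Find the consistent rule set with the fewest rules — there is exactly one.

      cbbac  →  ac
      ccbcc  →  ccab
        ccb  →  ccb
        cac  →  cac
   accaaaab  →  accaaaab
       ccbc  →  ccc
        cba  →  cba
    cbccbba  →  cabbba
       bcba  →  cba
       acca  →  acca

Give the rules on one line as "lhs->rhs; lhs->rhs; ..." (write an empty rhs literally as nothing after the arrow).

  | cbbac => ac
  | ccbcc => ccab
  | ccb
  | cac

bc->c; bcc->ab; cbb->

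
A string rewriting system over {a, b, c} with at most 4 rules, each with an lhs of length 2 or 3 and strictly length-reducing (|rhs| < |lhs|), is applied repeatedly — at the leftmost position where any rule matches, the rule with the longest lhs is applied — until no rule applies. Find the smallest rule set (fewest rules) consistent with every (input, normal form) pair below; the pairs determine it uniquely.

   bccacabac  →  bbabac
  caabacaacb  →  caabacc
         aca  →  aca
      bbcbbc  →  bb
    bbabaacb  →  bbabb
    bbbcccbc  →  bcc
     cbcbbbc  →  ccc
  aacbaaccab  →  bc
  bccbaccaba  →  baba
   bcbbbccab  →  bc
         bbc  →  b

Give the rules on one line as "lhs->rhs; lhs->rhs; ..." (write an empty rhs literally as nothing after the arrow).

aac->bc; bbc->b; cb->c; cca->bb

  | bccacabac => bbbcabac => bbabac
  | caabacaacb => caabacbcb => caabaccb => caabacc
  | aca
  | bbcbbc => bbbc => bb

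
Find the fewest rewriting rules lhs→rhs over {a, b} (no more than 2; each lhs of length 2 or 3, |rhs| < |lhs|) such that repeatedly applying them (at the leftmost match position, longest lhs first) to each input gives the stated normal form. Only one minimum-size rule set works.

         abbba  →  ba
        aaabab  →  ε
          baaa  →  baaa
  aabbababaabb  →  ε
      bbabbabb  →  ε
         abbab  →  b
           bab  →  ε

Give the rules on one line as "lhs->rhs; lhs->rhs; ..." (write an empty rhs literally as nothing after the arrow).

ab->b; bb->

  | abbba => bbba => ba
  | aaabab => aabab => abab => bab => bb => ε
  | baaa
  | aabbababaabb => abbababaabb => bbababaabb => ababaabb => babaabb => bbaabb => aabb => abb => bb => ε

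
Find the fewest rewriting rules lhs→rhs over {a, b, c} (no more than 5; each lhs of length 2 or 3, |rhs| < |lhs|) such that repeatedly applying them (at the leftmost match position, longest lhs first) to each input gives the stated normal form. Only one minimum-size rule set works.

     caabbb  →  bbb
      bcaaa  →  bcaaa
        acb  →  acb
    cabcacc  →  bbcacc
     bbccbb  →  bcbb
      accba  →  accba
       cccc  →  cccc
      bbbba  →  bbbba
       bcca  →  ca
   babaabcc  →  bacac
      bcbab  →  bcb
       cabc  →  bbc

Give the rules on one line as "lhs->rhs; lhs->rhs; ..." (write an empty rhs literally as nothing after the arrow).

  | caabbb => cabb => bbb
  | bcaaa
  | acb
  | cabcacc => bbcacc

ab->; abc->ca; bcc->c; cab->bb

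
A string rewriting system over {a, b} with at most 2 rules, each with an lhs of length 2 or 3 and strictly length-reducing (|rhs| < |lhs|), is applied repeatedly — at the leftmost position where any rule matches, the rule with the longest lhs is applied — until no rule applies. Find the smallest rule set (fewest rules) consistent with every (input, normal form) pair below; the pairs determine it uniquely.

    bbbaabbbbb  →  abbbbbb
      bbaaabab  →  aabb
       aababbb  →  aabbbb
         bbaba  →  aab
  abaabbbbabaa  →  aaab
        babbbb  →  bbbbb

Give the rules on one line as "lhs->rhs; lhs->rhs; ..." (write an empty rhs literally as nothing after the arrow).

ba->b; bba->ab

  | bbbaabbbbb => bababbbbb => bbabbbbb => abbbbbb
  | bbaaabab => abaabab => ababab => abbab => aabb
  | aababbb => aabbbb
  | bbaba => abba => aab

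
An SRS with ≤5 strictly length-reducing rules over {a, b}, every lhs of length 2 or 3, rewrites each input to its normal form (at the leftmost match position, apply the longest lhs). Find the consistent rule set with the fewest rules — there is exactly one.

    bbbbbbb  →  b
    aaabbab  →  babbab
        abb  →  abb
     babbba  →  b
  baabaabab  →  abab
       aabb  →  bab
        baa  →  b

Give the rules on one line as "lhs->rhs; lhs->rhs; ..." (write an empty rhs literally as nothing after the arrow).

  | bbbbbbb => bbbb => b
  | aaabbab => babbab
  | abb
  | babbba => baa => b

aa->; aaa->ba; aab->ba; bbb->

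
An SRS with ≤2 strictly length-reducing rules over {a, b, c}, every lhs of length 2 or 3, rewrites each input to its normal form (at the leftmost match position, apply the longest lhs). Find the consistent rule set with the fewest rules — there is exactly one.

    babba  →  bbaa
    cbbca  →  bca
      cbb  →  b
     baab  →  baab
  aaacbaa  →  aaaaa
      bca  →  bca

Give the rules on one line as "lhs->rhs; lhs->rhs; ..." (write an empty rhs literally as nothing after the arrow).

  | babba => bbaa
  | cbbca => bca
  | cbb => b
  | baab

abb->ba; cb->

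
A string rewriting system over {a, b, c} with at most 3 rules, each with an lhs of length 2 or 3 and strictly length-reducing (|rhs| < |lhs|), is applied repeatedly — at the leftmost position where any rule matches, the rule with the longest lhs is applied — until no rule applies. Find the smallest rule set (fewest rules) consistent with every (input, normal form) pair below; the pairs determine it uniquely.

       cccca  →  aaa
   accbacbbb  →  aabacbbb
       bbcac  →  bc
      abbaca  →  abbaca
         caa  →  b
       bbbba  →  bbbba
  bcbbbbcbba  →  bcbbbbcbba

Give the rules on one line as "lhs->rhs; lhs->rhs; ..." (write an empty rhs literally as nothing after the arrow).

  | cccca => acca => aaa
  | accbacbbb => aabacbbb
  | bbcac => bc
  | abbaca

bca->; caa->b; cc->a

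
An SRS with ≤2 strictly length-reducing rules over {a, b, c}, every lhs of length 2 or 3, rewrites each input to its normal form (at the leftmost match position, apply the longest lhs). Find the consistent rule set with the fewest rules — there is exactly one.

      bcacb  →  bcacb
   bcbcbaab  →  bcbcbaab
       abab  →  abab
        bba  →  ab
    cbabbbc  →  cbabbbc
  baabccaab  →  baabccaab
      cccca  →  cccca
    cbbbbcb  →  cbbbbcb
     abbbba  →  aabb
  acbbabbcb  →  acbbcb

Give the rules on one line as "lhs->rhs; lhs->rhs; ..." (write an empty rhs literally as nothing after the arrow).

bba->ab; cab->c

  | bcacb
  | bcbcbaab
  | abab
  | bba => ab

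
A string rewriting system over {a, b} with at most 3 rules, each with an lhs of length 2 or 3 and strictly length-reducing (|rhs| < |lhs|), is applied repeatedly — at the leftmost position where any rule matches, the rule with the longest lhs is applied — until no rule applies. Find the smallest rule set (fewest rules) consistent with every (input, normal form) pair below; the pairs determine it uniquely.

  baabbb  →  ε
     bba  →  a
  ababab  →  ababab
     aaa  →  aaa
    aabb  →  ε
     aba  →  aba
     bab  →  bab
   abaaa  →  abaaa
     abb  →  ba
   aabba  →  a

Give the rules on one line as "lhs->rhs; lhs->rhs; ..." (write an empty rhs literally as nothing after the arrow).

aab->b; abb->ba; bb->

  | baabbb => bbbb => bb => ε
  | bba => a
  | ababab
  | aaa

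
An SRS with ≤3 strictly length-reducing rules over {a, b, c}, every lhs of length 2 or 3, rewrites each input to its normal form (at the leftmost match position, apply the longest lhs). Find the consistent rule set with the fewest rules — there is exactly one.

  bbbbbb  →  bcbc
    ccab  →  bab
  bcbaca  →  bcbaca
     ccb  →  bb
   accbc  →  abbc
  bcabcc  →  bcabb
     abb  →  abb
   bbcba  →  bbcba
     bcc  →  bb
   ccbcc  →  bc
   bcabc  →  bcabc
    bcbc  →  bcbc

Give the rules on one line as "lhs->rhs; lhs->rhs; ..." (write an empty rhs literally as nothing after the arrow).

bbb->bc; cc->b

  | bbbbbb => bcbbb => bcbc
  | ccab => bab
  | bcbaca
  | ccb => bb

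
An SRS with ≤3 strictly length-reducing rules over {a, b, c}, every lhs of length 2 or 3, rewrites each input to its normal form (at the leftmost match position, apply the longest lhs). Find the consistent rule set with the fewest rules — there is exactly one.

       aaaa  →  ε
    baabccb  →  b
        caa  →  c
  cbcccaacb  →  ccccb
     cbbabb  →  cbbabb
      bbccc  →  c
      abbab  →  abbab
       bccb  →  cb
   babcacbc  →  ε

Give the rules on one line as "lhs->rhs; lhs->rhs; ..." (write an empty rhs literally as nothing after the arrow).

  | aaaa => aa => ε
  | baabccb => bbccb => bcb => b
  | caa => c
  | cbcccaacb => cccaacb => ccccb

aa->; bc->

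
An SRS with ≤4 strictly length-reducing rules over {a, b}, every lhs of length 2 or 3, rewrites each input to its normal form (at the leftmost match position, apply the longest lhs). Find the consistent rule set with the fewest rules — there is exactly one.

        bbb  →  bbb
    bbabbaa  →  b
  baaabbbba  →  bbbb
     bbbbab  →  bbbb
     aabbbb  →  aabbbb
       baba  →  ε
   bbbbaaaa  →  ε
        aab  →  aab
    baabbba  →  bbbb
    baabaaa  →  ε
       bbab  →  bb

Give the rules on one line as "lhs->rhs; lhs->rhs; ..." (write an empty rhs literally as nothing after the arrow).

  | bbb
  | bbabbaa => bbbaa => bba => b
  | baaabbbba => bbabbbba => bbbbba => bbbb
  | bbbbab => bbbb

ba->; baa->bb; bba->b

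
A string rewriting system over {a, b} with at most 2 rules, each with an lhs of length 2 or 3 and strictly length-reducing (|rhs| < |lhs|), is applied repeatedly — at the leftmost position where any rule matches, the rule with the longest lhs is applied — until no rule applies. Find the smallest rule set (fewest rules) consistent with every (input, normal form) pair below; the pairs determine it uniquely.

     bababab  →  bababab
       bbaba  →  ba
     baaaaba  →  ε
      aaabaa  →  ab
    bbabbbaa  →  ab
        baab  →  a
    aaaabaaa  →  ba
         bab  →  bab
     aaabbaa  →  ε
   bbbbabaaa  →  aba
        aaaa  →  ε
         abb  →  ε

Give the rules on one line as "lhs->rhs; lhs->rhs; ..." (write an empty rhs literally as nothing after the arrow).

  | bababab
  | bbaba => aaba => ba
  | baaaaba => baaba => bba => aa => ε
  | aaabaa => abaa => ab

aa->; bb->a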